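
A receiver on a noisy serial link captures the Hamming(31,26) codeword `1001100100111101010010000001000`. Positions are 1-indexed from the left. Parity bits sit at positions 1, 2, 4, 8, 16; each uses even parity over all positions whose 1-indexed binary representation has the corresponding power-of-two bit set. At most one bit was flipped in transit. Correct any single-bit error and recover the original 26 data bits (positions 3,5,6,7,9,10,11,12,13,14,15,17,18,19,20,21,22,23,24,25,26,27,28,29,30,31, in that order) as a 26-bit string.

01010011110010010000001000

s1: b1⊕b3⊕b5⊕b7⊕b9⊕b11⊕b13⊕b15⊕b17⊕b19⊕b21⊕b23⊕b25⊕b27⊕b29⊕b31 = 1⊕0⊕1⊕0⊕0⊕1⊕1⊕0⊕0⊕0⊕1⊕0⊕0⊕0⊕0⊕0 = 1
s2: b2⊕b3⊕b6⊕b7⊕b10⊕b11⊕b14⊕b15⊕b18⊕b19⊕b22⊕b23⊕b26⊕b27⊕b30⊕b31 = 0⊕0⊕0⊕0⊕0⊕1⊕1⊕0⊕1⊕0⊕0⊕0⊕0⊕0⊕0⊕0 = 1
s4: b4⊕b5⊕b6⊕b7⊕b12⊕b13⊕b14⊕b15⊕b20⊕b21⊕b22⊕b23⊕b28⊕b29⊕b30⊕b31 = 1⊕1⊕0⊕0⊕1⊕1⊕1⊕0⊕0⊕1⊕0⊕0⊕1⊕0⊕0⊕0 = 1
s8: b8⊕b9⊕b10⊕b11⊕b12⊕b13⊕b14⊕b15⊕b24⊕b25⊕b26⊕b27⊕b28⊕b29⊕b30⊕b31 = 1⊕0⊕0⊕1⊕1⊕1⊕1⊕0⊕0⊕0⊕0⊕0⊕1⊕0⊕0⊕0 = 0
s16: b16⊕b17⊕b18⊕b19⊕b20⊕b21⊕b22⊕b23⊕b24⊕b25⊕b26⊕b27⊕b28⊕b29⊕b30⊕b31 = 1⊕0⊕1⊕0⊕0⊕1⊕0⊕0⊕0⊕0⊕0⊕0⊕1⊕0⊕0⊕0 = 0
Syndrome (s16...s1) = 00111 → position 7.
Flip bit 7: corrected codeword = 1001101100111101010010000001000
Data bits at positions 3,5,6,7,9,10,11,12,13,14,15,17,18,19,20,21,22,23,24,25,26,27,28,29,30,31: 01010011110010010000001000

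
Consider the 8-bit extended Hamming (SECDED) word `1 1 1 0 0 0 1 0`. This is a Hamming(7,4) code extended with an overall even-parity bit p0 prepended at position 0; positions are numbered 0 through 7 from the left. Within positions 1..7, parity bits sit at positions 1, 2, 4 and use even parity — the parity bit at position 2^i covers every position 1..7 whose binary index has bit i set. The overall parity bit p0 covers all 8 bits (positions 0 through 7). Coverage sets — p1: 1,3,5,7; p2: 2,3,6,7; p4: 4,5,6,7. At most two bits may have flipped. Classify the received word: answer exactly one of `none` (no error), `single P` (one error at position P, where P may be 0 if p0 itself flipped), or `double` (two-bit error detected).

double

s1: b1⊕b3⊕b5⊕b7 = 1⊕0⊕0⊕0 = 1
s2: b2⊕b3⊕b6⊕b7 = 1⊕0⊕1⊕0 = 0
s4: b4⊕b5⊕b6⊕b7 = 0⊕0⊕1⊕0 = 1
Syndrome (s4...s1) = 101 → position 5.
Overall parity (XOR of all 8 bits, including p0): 1⊕1⊕1⊕0⊕0⊕0⊕1⊕0 = 0
Overall=0, syndrome position=5 → double-bit error detected (uncorrectable).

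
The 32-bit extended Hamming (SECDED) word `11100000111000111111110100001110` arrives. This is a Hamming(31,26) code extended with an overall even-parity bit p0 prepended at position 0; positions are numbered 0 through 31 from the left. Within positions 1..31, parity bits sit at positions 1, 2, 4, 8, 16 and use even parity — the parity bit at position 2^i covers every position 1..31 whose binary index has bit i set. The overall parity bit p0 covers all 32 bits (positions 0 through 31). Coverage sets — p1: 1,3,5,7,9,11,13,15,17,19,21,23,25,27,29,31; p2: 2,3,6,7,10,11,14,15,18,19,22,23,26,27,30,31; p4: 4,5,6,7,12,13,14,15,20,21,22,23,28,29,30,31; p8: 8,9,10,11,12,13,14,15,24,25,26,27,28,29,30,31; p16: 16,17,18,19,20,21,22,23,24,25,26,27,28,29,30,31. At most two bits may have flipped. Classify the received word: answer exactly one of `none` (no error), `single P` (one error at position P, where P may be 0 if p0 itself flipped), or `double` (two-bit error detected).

none

s1: b1⊕b3⊕b5⊕b7⊕b9⊕b11⊕b13⊕b15⊕b17⊕b19⊕b21⊕b23⊕b25⊕b27⊕b29⊕b31 = 1⊕0⊕0⊕0⊕1⊕0⊕0⊕1⊕1⊕1⊕1⊕1⊕0⊕0⊕1⊕0 = 0
s2: b2⊕b3⊕b6⊕b7⊕b10⊕b11⊕b14⊕b15⊕b18⊕b19⊕b22⊕b23⊕b26⊕b27⊕b30⊕b31 = 1⊕0⊕0⊕0⊕1⊕0⊕1⊕1⊕1⊕1⊕0⊕1⊕0⊕0⊕1⊕0 = 0
s4: b4⊕b5⊕b6⊕b7⊕b12⊕b13⊕b14⊕b15⊕b20⊕b21⊕b22⊕b23⊕b28⊕b29⊕b30⊕b31 = 0⊕0⊕0⊕0⊕0⊕0⊕1⊕1⊕1⊕1⊕0⊕1⊕1⊕1⊕1⊕0 = 0
s8: b8⊕b9⊕b10⊕b11⊕b12⊕b13⊕b14⊕b15⊕b24⊕b25⊕b26⊕b27⊕b28⊕b29⊕b30⊕b31 = 1⊕1⊕1⊕0⊕0⊕0⊕1⊕1⊕0⊕0⊕0⊕0⊕1⊕1⊕1⊕0 = 0
s16: b16⊕b17⊕b18⊕b19⊕b20⊕b21⊕b22⊕b23⊕b24⊕b25⊕b26⊕b27⊕b28⊕b29⊕b30⊕b31 = 1⊕1⊕1⊕1⊕1⊕1⊕0⊕1⊕0⊕0⊕0⊕0⊕1⊕1⊕1⊕0 = 0
Syndrome (s16...s1) = 00000 → position 0 (no error).
Overall parity (XOR of all 32 bits, including p0): 1⊕1⊕1⊕0⊕0⊕0⊕0⊕0⊕1⊕1⊕1⊕0⊕0⊕0⊕1⊕1⊕1⊕1⊕1⊕1⊕1⊕1⊕0⊕1⊕0⊕0⊕0⊕0⊕1⊕1⊕1⊕0 = 0
Overall=0, syndrome position=0 → no error.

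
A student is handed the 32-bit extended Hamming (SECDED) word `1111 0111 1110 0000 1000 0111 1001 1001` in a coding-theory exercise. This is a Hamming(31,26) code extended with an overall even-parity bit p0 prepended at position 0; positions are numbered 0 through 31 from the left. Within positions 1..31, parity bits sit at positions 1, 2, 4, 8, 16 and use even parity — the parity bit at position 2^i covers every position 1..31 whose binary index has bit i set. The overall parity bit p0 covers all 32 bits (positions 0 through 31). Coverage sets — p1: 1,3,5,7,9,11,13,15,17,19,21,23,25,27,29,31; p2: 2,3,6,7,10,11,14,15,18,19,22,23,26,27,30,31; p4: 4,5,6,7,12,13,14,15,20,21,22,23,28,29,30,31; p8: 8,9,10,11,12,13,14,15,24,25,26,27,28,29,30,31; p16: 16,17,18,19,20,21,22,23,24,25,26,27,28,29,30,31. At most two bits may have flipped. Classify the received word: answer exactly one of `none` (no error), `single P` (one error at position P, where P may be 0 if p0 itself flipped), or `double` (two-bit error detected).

double

s1: b1⊕b3⊕b5⊕b7⊕b9⊕b11⊕b13⊕b15⊕b17⊕b19⊕b21⊕b23⊕b25⊕b27⊕b29⊕b31 = 1⊕1⊕1⊕1⊕1⊕0⊕0⊕0⊕0⊕0⊕1⊕1⊕0⊕1⊕0⊕1 = 1
s2: b2⊕b3⊕b6⊕b7⊕b10⊕b11⊕b14⊕b15⊕b18⊕b19⊕b22⊕b23⊕b26⊕b27⊕b30⊕b31 = 1⊕1⊕1⊕1⊕1⊕0⊕0⊕0⊕0⊕0⊕1⊕1⊕0⊕1⊕0⊕1 = 1
s4: b4⊕b5⊕b6⊕b7⊕b12⊕b13⊕b14⊕b15⊕b20⊕b21⊕b22⊕b23⊕b28⊕b29⊕b30⊕b31 = 0⊕1⊕1⊕1⊕0⊕0⊕0⊕0⊕0⊕1⊕1⊕1⊕1⊕0⊕0⊕1 = 0
s8: b8⊕b9⊕b10⊕b11⊕b12⊕b13⊕b14⊕b15⊕b24⊕b25⊕b26⊕b27⊕b28⊕b29⊕b30⊕b31 = 1⊕1⊕1⊕0⊕0⊕0⊕0⊕0⊕1⊕0⊕0⊕1⊕1⊕0⊕0⊕1 = 1
s16: b16⊕b17⊕b18⊕b19⊕b20⊕b21⊕b22⊕b23⊕b24⊕b25⊕b26⊕b27⊕b28⊕b29⊕b30⊕b31 = 1⊕0⊕0⊕0⊕0⊕1⊕1⊕1⊕1⊕0⊕0⊕1⊕1⊕0⊕0⊕1 = 0
Syndrome (s16...s1) = 01011 → position 11.
Overall parity (XOR of all 32 bits, including p0): 1⊕1⊕1⊕1⊕0⊕1⊕1⊕1⊕1⊕1⊕1⊕0⊕0⊕0⊕0⊕0⊕1⊕0⊕0⊕0⊕0⊕1⊕1⊕1⊕1⊕0⊕0⊕1⊕1⊕0⊕0⊕1 = 0
Overall=0, syndrome position=11 → double-bit error detected (uncorrectable).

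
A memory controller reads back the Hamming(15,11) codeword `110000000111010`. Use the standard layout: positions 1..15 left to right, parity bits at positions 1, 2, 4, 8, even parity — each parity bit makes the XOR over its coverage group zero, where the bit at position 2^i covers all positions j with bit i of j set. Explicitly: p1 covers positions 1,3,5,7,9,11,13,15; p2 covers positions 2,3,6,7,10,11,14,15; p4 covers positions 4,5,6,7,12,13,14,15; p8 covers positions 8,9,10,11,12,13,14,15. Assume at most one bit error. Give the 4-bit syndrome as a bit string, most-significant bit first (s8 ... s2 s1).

s1: b1⊕b3⊕b5⊕b7⊕b9⊕b11⊕b13⊕b15 = 1⊕0⊕0⊕0⊕0⊕1⊕0⊕0 = 0
s2: b2⊕b3⊕b6⊕b7⊕b10⊕b11⊕b14⊕b15 = 1⊕0⊕0⊕0⊕1⊕1⊕1⊕0 = 0
s4: b4⊕b5⊕b6⊕b7⊕b12⊕b13⊕b14⊕b15 = 0⊕0⊕0⊕0⊕1⊕0⊕1⊕0 = 0
s8: b8⊕b9⊕b10⊕b11⊕b12⊕b13⊕b14⊕b15 = 0⊕0⊕1⊕1⊕1⊕0⊕1⊕0 = 0
Syndrome (s8...s1) = 0000 → position 0 (no error).

0000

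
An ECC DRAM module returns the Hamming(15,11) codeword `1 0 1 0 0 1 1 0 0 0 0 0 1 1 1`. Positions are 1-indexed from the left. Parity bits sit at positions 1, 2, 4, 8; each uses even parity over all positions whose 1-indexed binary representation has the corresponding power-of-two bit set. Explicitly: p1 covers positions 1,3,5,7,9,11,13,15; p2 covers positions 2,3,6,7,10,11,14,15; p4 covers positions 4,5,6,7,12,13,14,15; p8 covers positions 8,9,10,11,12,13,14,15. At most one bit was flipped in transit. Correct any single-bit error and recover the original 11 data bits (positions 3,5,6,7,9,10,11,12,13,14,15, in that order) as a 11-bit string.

s1: b1⊕b3⊕b5⊕b7⊕b9⊕b11⊕b13⊕b15 = 1⊕1⊕0⊕1⊕0⊕0⊕1⊕1 = 1
s2: b2⊕b3⊕b6⊕b7⊕b10⊕b11⊕b14⊕b15 = 0⊕1⊕1⊕1⊕0⊕0⊕1⊕1 = 1
s4: b4⊕b5⊕b6⊕b7⊕b12⊕b13⊕b14⊕b15 = 0⊕0⊕1⊕1⊕0⊕1⊕1⊕1 = 1
s8: b8⊕b9⊕b10⊕b11⊕b12⊕b13⊕b14⊕b15 = 0⊕0⊕0⊕0⊕0⊕1⊕1⊕1 = 1
Syndrome (s8...s1) = 1111 → position 15.
Flip bit 15: corrected codeword = 101001100000110
Data bits at positions 3,5,6,7,9,10,11,12,13,14,15: 10110000110

10110000110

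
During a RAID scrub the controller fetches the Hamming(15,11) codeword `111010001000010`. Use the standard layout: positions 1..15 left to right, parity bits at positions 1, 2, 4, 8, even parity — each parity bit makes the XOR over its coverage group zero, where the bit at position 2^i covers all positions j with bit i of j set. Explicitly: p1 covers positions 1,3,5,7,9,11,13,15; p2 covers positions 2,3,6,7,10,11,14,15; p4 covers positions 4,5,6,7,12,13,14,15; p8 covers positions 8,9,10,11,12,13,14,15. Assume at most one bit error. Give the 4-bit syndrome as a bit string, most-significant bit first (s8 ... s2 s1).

0010

s1: b1⊕b3⊕b5⊕b7⊕b9⊕b11⊕b13⊕b15 = 1⊕1⊕1⊕0⊕1⊕0⊕0⊕0 = 0
s2: b2⊕b3⊕b6⊕b7⊕b10⊕b11⊕b14⊕b15 = 1⊕1⊕0⊕0⊕0⊕0⊕1⊕0 = 1
s4: b4⊕b5⊕b6⊕b7⊕b12⊕b13⊕b14⊕b15 = 0⊕1⊕0⊕0⊕0⊕0⊕1⊕0 = 0
s8: b8⊕b9⊕b10⊕b11⊕b12⊕b13⊕b14⊕b15 = 0⊕1⊕0⊕0⊕0⊕0⊕1⊕0 = 0
Syndrome (s8...s1) = 0010 → position 2.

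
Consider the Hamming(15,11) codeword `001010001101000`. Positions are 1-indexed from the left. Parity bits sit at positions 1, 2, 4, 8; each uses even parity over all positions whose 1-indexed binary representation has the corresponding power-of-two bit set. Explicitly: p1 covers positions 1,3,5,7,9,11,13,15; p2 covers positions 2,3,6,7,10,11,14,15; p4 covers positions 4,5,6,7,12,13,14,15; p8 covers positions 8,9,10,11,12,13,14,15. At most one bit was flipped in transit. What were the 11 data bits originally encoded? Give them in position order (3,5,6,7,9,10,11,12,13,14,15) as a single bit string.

s1: b1⊕b3⊕b5⊕b7⊕b9⊕b11⊕b13⊕b15 = 0⊕1⊕1⊕0⊕1⊕0⊕0⊕0 = 1
s2: b2⊕b3⊕b6⊕b7⊕b10⊕b11⊕b14⊕b15 = 0⊕1⊕0⊕0⊕1⊕0⊕0⊕0 = 0
s4: b4⊕b5⊕b6⊕b7⊕b12⊕b13⊕b14⊕b15 = 0⊕1⊕0⊕0⊕1⊕0⊕0⊕0 = 0
s8: b8⊕b9⊕b10⊕b11⊕b12⊕b13⊕b14⊕b15 = 0⊕1⊕1⊕0⊕1⊕0⊕0⊕0 = 1
Syndrome (s8...s1) = 1001 → position 9.
Flip bit 9: corrected codeword = 001010000101000
Data bits at positions 3,5,6,7,9,10,11,12,13,14,15: 11000101000

11000101000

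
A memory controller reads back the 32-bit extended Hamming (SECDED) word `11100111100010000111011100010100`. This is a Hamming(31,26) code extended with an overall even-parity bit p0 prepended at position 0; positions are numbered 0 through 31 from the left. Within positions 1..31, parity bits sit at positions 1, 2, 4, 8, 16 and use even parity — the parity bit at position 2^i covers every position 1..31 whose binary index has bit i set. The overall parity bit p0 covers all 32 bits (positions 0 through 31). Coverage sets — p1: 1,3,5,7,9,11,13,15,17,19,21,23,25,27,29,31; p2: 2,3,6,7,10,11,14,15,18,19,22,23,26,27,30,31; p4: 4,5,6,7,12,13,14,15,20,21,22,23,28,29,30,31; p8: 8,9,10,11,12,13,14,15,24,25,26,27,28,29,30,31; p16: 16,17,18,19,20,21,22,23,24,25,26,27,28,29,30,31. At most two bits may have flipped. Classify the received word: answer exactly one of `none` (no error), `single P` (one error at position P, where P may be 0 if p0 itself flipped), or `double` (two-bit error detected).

double

s1: b1⊕b3⊕b5⊕b7⊕b9⊕b11⊕b13⊕b15⊕b17⊕b19⊕b21⊕b23⊕b25⊕b27⊕b29⊕b31 = 1⊕0⊕1⊕1⊕0⊕0⊕0⊕0⊕1⊕1⊕1⊕1⊕0⊕1⊕1⊕0 = 1
s2: b2⊕b3⊕b6⊕b7⊕b10⊕b11⊕b14⊕b15⊕b18⊕b19⊕b22⊕b23⊕b26⊕b27⊕b30⊕b31 = 1⊕0⊕1⊕1⊕0⊕0⊕0⊕0⊕1⊕1⊕1⊕1⊕0⊕1⊕0⊕0 = 0
s4: b4⊕b5⊕b6⊕b7⊕b12⊕b13⊕b14⊕b15⊕b20⊕b21⊕b22⊕b23⊕b28⊕b29⊕b30⊕b31 = 0⊕1⊕1⊕1⊕1⊕0⊕0⊕0⊕0⊕1⊕1⊕1⊕0⊕1⊕0⊕0 = 0
s8: b8⊕b9⊕b10⊕b11⊕b12⊕b13⊕b14⊕b15⊕b24⊕b25⊕b26⊕b27⊕b28⊕b29⊕b30⊕b31 = 1⊕0⊕0⊕0⊕1⊕0⊕0⊕0⊕0⊕0⊕0⊕1⊕0⊕1⊕0⊕0 = 0
s16: b16⊕b17⊕b18⊕b19⊕b20⊕b21⊕b22⊕b23⊕b24⊕b25⊕b26⊕b27⊕b28⊕b29⊕b30⊕b31 = 0⊕1⊕1⊕1⊕0⊕1⊕1⊕1⊕0⊕0⊕0⊕1⊕0⊕1⊕0⊕0 = 0
Syndrome (s16...s1) = 00001 → position 1.
Overall parity (XOR of all 32 bits, including p0): 1⊕1⊕1⊕0⊕0⊕1⊕1⊕1⊕1⊕0⊕0⊕0⊕1⊕0⊕0⊕0⊕0⊕1⊕1⊕1⊕0⊕1⊕1⊕1⊕0⊕0⊕0⊕1⊕0⊕1⊕0⊕0 = 0
Overall=0, syndrome position=1 → double-bit error detected (uncorrectable).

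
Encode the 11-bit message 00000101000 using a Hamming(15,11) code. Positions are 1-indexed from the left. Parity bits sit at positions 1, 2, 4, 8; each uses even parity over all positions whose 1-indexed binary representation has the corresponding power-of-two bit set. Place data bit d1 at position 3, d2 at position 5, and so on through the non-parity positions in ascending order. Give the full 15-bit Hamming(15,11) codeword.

010100000101000

Place data bits at non-power-of-two positions: b3=0, b5=0, b6=0, b7=0, b9=0, b10=1, b11=0, b12=1, b13=0, b14=0, b15=0.
p1 = XOR of data positions {3,5,7,9,11,13,15} = 0⊕0⊕0⊕0⊕0⊕0⊕0 = 0
p2 = XOR of data positions {3,6,7,10,11,14,15} = 0⊕0⊕0⊕1⊕0⊕0⊕0 = 1
p4 = XOR of data positions {5,6,7,12,13,14,15} = 0⊕0⊕0⊕1⊕0⊕0⊕0 = 1
p8 = XOR of data positions {9,10,11,12,13,14,15} = 0⊕1⊕0⊕1⊕0⊕0⊕0 = 0
Codeword b1..b15 = 010100000101000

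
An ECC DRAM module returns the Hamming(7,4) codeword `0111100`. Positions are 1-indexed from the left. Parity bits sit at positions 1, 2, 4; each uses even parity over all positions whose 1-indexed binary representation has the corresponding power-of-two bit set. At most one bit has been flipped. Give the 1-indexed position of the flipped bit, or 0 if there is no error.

0

s1: b1⊕b3⊕b5⊕b7 = 0⊕1⊕1⊕0 = 0
s2: b2⊕b3⊕b6⊕b7 = 1⊕1⊕0⊕0 = 0
s4: b4⊕b5⊕b6⊕b7 = 1⊕1⊕0⊕0 = 0
Syndrome (s4...s1) = 000 → position 0 (no error).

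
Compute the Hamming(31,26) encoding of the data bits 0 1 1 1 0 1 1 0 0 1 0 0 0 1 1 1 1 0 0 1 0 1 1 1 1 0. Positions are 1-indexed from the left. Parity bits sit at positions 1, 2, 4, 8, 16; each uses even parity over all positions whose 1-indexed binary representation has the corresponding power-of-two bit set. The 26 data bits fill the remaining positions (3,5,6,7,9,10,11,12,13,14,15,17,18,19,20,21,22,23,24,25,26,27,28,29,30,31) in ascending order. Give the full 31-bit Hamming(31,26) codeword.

0100111001100101001111001011110

Place data bits at non-power-of-two positions: b3=0, b5=1, b6=1, b7=1, b9=0, b10=1, b11=1, b12=0, b13=0, b14=1, b15=0, b17=0, b18=0, b19=1, b20=1, b21=1, b22=1, b23=0, b24=0, b25=1, b26=0, b27=1, b28=1, b29=1, b30=1, b31=0.
p1 = XOR of data positions {3,5,7,9,11,13,15,17,19,21,23,25,27,29,31} = 0⊕1⊕1⊕0⊕1⊕0⊕0⊕0⊕1⊕1⊕0⊕1⊕1⊕1⊕0 = 0
p2 = XOR of data positions {3,6,7,10,11,14,15,18,19,22,23,26,27,30,31} = 0⊕1⊕1⊕1⊕1⊕1⊕0⊕0⊕1⊕1⊕0⊕0⊕1⊕1⊕0 = 1
p4 = XOR of data positions {5,6,7,12,13,14,15,20,21,22,23,28,29,30,31} = 1⊕1⊕1⊕0⊕0⊕1⊕0⊕1⊕1⊕1⊕0⊕1⊕1⊕1⊕0 = 0
p8 = XOR of data positions {9,10,11,12,13,14,15,24,25,26,27,28,29,30,31} = 0⊕1⊕1⊕0⊕0⊕1⊕0⊕0⊕1⊕0⊕1⊕1⊕1⊕1⊕0 = 0
p16 = XOR of data positions {17,18,19,20,21,22,23,24,25,26,27,28,29,30,31} = 0⊕0⊕1⊕1⊕1⊕1⊕0⊕0⊕1⊕0⊕1⊕1⊕1⊕1⊕0 = 1
Codeword b1..b31 = 0100111001100101001111001011110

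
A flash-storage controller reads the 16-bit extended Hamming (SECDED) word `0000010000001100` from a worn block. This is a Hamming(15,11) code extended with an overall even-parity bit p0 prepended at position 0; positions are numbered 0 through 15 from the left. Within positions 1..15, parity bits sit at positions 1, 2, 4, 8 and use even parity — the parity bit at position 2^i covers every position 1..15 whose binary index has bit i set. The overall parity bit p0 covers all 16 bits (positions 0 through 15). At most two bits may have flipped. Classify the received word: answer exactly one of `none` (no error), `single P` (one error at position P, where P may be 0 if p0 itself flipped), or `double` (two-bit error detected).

single 4

s1: b1⊕b3⊕b5⊕b7⊕b9⊕b11⊕b13⊕b15 = 0⊕0⊕1⊕0⊕0⊕0⊕1⊕0 = 0
s2: b2⊕b3⊕b6⊕b7⊕b10⊕b11⊕b14⊕b15 = 0⊕0⊕0⊕0⊕0⊕0⊕0⊕0 = 0
s4: b4⊕b5⊕b6⊕b7⊕b12⊕b13⊕b14⊕b15 = 0⊕1⊕0⊕0⊕1⊕1⊕0⊕0 = 1
s8: b8⊕b9⊕b10⊕b11⊕b12⊕b13⊕b14⊕b15 = 0⊕0⊕0⊕0⊕1⊕1⊕0⊕0 = 0
Syndrome (s8...s1) = 0100 → position 4.
Overall parity (XOR of all 16 bits, including p0): 0⊕0⊕0⊕0⊕0⊕1⊕0⊕0⊕0⊕0⊕0⊕0⊕1⊕1⊕0⊕0 = 1
Overall=1, syndrome position=4 → single-bit error at position 4.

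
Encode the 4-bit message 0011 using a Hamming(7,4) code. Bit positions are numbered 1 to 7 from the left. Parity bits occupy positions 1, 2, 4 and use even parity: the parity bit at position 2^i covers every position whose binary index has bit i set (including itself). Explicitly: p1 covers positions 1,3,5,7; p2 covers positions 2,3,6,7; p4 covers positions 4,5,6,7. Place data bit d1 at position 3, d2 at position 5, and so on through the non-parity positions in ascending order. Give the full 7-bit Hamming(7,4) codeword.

1000011

Place data bits at non-power-of-two positions: b3=0, b5=0, b6=1, b7=1.
p1 = XOR of data positions {3,5,7} = 0⊕0⊕1 = 1
p2 = XOR of data positions {3,6,7} = 0⊕1⊕1 = 0
p4 = XOR of data positions {5,6,7} = 0⊕1⊕1 = 0
Codeword b1..b7 = 1000011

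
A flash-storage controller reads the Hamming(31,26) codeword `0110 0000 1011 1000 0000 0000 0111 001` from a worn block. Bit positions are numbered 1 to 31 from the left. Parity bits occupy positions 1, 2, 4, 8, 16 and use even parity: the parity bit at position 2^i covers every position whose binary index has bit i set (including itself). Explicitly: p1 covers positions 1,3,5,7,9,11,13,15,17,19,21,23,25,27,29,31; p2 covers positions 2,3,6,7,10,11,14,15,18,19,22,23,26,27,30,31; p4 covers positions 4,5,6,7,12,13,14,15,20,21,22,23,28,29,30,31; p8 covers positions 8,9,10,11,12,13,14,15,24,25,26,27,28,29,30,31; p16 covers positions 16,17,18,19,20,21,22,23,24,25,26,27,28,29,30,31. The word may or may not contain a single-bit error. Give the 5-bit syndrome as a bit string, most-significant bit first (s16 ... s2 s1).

s1: b1⊕b3⊕b5⊕b7⊕b9⊕b11⊕b13⊕b15⊕b17⊕b19⊕b21⊕b23⊕b25⊕b27⊕b29⊕b31 = 0⊕1⊕0⊕0⊕1⊕1⊕1⊕0⊕0⊕0⊕0⊕0⊕0⊕1⊕0⊕1 = 0
s2: b2⊕b3⊕b6⊕b7⊕b10⊕b11⊕b14⊕b15⊕b18⊕b19⊕b22⊕b23⊕b26⊕b27⊕b30⊕b31 = 1⊕1⊕0⊕0⊕0⊕1⊕0⊕0⊕0⊕0⊕0⊕0⊕1⊕1⊕0⊕1 = 0
s4: b4⊕b5⊕b6⊕b7⊕b12⊕b13⊕b14⊕b15⊕b20⊕b21⊕b22⊕b23⊕b28⊕b29⊕b30⊕b31 = 0⊕0⊕0⊕0⊕1⊕1⊕0⊕0⊕0⊕0⊕0⊕0⊕1⊕0⊕0⊕1 = 0
s8: b8⊕b9⊕b10⊕b11⊕b12⊕b13⊕b14⊕b15⊕b24⊕b25⊕b26⊕b27⊕b28⊕b29⊕b30⊕b31 = 0⊕1⊕0⊕1⊕1⊕1⊕0⊕0⊕0⊕0⊕1⊕1⊕1⊕0⊕0⊕1 = 0
s16: b16⊕b17⊕b18⊕b19⊕b20⊕b21⊕b22⊕b23⊕b24⊕b25⊕b26⊕b27⊕b28⊕b29⊕b30⊕b31 = 0⊕0⊕0⊕0⊕0⊕0⊕0⊕0⊕0⊕0⊕1⊕1⊕1⊕0⊕0⊕1 = 0
Syndrome (s16...s1) = 00000 → position 0 (no error).

00000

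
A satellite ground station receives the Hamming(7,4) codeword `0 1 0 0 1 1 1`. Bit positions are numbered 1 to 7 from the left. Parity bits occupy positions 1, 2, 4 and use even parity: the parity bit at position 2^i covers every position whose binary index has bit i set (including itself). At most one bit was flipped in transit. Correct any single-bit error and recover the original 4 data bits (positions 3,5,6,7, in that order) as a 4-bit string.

s1: b1⊕b3⊕b5⊕b7 = 0⊕0⊕1⊕1 = 0
s2: b2⊕b3⊕b6⊕b7 = 1⊕0⊕1⊕1 = 1
s4: b4⊕b5⊕b6⊕b7 = 0⊕1⊕1⊕1 = 1
Syndrome (s4...s1) = 110 → position 6.
Flip bit 6: corrected codeword = 0100101
Data bits at positions 3,5,6,7: 0101

0101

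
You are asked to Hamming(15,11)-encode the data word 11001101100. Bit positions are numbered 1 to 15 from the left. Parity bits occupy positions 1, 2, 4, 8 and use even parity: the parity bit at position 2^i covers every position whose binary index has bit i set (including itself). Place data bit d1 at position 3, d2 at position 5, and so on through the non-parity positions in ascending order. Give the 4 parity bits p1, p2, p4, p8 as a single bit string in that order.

0010

Place data bits at non-power-of-two positions: b3=1, b5=1, b6=0, b7=0, b9=1, b10=1, b11=0, b12=1, b13=1, b14=0, b15=0.
p1 = XOR of data positions {3,5,7,9,11,13,15} = 1⊕1⊕0⊕1⊕0⊕1⊕0 = 0
p2 = XOR of data positions {3,6,7,10,11,14,15} = 1⊕0⊕0⊕1⊕0⊕0⊕0 = 0
p4 = XOR of data positions {5,6,7,12,13,14,15} = 1⊕0⊕0⊕1⊕1⊕0⊕0 = 1
p8 = XOR of data positions {9,10,11,12,13,14,15} = 1⊕1⊕0⊕1⊕1⊕0⊕0 = 0
Parity bits p1,p2,p4,p8 = 0010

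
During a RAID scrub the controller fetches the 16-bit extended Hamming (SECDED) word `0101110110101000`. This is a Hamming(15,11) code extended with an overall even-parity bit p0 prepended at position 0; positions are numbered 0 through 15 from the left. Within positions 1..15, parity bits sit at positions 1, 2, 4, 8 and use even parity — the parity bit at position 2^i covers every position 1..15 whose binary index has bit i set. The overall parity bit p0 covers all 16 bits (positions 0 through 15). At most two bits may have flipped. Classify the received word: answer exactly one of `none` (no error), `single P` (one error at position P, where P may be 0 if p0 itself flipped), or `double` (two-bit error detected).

s1: b1⊕b3⊕b5⊕b7⊕b9⊕b11⊕b13⊕b15 = 1⊕1⊕1⊕1⊕0⊕0⊕0⊕0 = 0
s2: b2⊕b3⊕b6⊕b7⊕b10⊕b11⊕b14⊕b15 = 0⊕1⊕0⊕1⊕1⊕0⊕0⊕0 = 1
s4: b4⊕b5⊕b6⊕b7⊕b12⊕b13⊕b14⊕b15 = 1⊕1⊕0⊕1⊕1⊕0⊕0⊕0 = 0
s8: b8⊕b9⊕b10⊕b11⊕b12⊕b13⊕b14⊕b15 = 1⊕0⊕1⊕0⊕1⊕0⊕0⊕0 = 1
Syndrome (s8...s1) = 1010 → position 10.
Overall parity (XOR of all 16 bits, including p0): 0⊕1⊕0⊕1⊕1⊕1⊕0⊕1⊕1⊕0⊕1⊕0⊕1⊕0⊕0⊕0 = 0
Overall=0, syndrome position=10 → double-bit error detected (uncorrectable).

double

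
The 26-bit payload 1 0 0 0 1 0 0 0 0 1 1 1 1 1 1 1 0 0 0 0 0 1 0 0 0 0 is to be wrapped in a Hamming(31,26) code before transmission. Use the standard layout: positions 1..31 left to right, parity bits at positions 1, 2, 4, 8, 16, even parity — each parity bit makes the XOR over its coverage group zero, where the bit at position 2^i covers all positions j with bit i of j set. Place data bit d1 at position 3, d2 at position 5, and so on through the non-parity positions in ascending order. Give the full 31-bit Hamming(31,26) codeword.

Place data bits at non-power-of-two positions: b3=1, b5=0, b6=0, b7=0, b9=1, b10=0, b11=0, b12=0, b13=0, b14=1, b15=1, b17=1, b18=1, b19=1, b20=1, b21=1, b22=0, b23=0, b24=0, b25=0, b26=0, b27=1, b28=0, b29=0, b30=0, b31=0.
p1 = XOR of data positions {3,5,7,9,11,13,15,17,19,21,23,25,27,29,31} = 1⊕0⊕0⊕1⊕0⊕0⊕1⊕1⊕1⊕1⊕0⊕0⊕1⊕0⊕0 = 1
p2 = XOR of data positions {3,6,7,10,11,14,15,18,19,22,23,26,27,30,31} = 1⊕0⊕0⊕0⊕0⊕1⊕1⊕1⊕1⊕0⊕0⊕0⊕1⊕0⊕0 = 0
p4 = XOR of data positions {5,6,7,12,13,14,15,20,21,22,23,28,29,30,31} = 0⊕0⊕0⊕0⊕0⊕1⊕1⊕1⊕1⊕0⊕0⊕0⊕0⊕0⊕0 = 0
p8 = XOR of data positions {9,10,11,12,13,14,15,24,25,26,27,28,29,30,31} = 1⊕0⊕0⊕0⊕0⊕1⊕1⊕0⊕0⊕0⊕1⊕0⊕0⊕0⊕0 = 0
p16 = XOR of data positions {17,18,19,20,21,22,23,24,25,26,27,28,29,30,31} = 1⊕1⊕1⊕1⊕1⊕0⊕0⊕0⊕0⊕0⊕1⊕0⊕0⊕0⊕0 = 0
Codeword b1..b31 = 1010000010000110111110000010000

1010000010000110111110000010000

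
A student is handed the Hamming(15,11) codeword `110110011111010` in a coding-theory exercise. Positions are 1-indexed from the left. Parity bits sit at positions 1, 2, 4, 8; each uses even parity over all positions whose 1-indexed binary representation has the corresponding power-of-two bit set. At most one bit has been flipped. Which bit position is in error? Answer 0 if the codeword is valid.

s1: b1⊕b3⊕b5⊕b7⊕b9⊕b11⊕b13⊕b15 = 1⊕0⊕1⊕0⊕1⊕1⊕0⊕0 = 0
s2: b2⊕b3⊕b6⊕b7⊕b10⊕b11⊕b14⊕b15 = 1⊕0⊕0⊕0⊕1⊕1⊕1⊕0 = 0
s4: b4⊕b5⊕b6⊕b7⊕b12⊕b13⊕b14⊕b15 = 1⊕1⊕0⊕0⊕1⊕0⊕1⊕0 = 0
s8: b8⊕b9⊕b10⊕b11⊕b12⊕b13⊕b14⊕b15 = 1⊕1⊕1⊕1⊕1⊕0⊕1⊕0 = 0
Syndrome (s8...s1) = 0000 → position 0 (no error).

0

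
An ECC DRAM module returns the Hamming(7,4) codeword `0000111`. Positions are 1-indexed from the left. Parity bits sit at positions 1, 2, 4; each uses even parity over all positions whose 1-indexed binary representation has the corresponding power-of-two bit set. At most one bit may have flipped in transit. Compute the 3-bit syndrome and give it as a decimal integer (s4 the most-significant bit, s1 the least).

4

s1: b1⊕b3⊕b5⊕b7 = 0⊕0⊕1⊕1 = 0
s2: b2⊕b3⊕b6⊕b7 = 0⊕0⊕1⊕1 = 0
s4: b4⊕b5⊕b6⊕b7 = 0⊕1⊕1⊕1 = 1
Syndrome (s4...s1) = 100 → position 4.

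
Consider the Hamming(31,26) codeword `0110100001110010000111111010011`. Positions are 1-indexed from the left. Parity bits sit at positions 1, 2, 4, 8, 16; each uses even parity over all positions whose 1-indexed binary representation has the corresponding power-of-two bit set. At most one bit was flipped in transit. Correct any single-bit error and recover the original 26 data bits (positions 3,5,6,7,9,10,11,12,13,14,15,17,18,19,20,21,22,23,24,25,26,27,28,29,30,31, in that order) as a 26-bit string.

s1: b1⊕b3⊕b5⊕b7⊕b9⊕b11⊕b13⊕b15⊕b17⊕b19⊕b21⊕b23⊕b25⊕b27⊕b29⊕b31 = 0⊕1⊕1⊕0⊕0⊕1⊕0⊕1⊕0⊕0⊕1⊕1⊕1⊕1⊕0⊕1 = 1
s2: b2⊕b3⊕b6⊕b7⊕b10⊕b11⊕b14⊕b15⊕b18⊕b19⊕b22⊕b23⊕b26⊕b27⊕b30⊕b31 = 1⊕1⊕0⊕0⊕1⊕1⊕0⊕1⊕0⊕0⊕1⊕1⊕0⊕1⊕1⊕1 = 0
s4: b4⊕b5⊕b6⊕b7⊕b12⊕b13⊕b14⊕b15⊕b20⊕b21⊕b22⊕b23⊕b28⊕b29⊕b30⊕b31 = 0⊕1⊕0⊕0⊕1⊕0⊕0⊕1⊕1⊕1⊕1⊕1⊕0⊕0⊕1⊕1 = 1
s8: b8⊕b9⊕b10⊕b11⊕b12⊕b13⊕b14⊕b15⊕b24⊕b25⊕b26⊕b27⊕b28⊕b29⊕b30⊕b31 = 0⊕0⊕1⊕1⊕1⊕0⊕0⊕1⊕1⊕1⊕0⊕1⊕0⊕0⊕1⊕1 = 1
s16: b16⊕b17⊕b18⊕b19⊕b20⊕b21⊕b22⊕b23⊕b24⊕b25⊕b26⊕b27⊕b28⊕b29⊕b30⊕b31 = 0⊕0⊕0⊕0⊕1⊕1⊕1⊕1⊕1⊕1⊕0⊕1⊕0⊕0⊕1⊕1 = 1
Syndrome (s16...s1) = 11101 → position 29.
Flip bit 29: corrected codeword = 0110100001110010000111111010111
Data bits at positions 3,5,6,7,9,10,11,12,13,14,15,17,18,19,20,21,22,23,24,25,26,27,28,29,30,31: 11000111001000111111010111

11000111001000111111010111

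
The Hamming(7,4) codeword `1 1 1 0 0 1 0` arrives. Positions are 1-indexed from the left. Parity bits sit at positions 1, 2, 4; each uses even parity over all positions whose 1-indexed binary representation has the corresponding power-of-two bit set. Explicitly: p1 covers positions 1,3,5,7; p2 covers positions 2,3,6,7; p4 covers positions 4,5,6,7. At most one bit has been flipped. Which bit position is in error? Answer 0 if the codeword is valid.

6

s1: b1⊕b3⊕b5⊕b7 = 1⊕1⊕0⊕0 = 0
s2: b2⊕b3⊕b6⊕b7 = 1⊕1⊕1⊕0 = 1
s4: b4⊕b5⊕b6⊕b7 = 0⊕0⊕1⊕0 = 1
Syndrome (s4...s1) = 110 → position 6.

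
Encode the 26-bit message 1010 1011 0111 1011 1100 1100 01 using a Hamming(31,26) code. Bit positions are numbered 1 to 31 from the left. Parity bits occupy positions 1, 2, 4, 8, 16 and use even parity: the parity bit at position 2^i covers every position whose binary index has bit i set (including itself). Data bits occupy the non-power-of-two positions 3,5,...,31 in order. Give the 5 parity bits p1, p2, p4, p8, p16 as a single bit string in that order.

Place data bits at non-power-of-two positions: b3=1, b5=0, b6=1, b7=0, b9=1, b10=0, b11=1, b12=1, b13=0, b14=1, b15=1, b17=1, b18=1, b19=0, b20=1, b21=1, b22=1, b23=1, b24=0, b25=0, b26=1, b27=1, b28=0, b29=0, b30=0, b31=1.
p1 = XOR of data positions {3,5,7,9,11,13,15,17,19,21,23,25,27,29,31} = 1⊕0⊕0⊕1⊕1⊕0⊕1⊕1⊕0⊕1⊕1⊕0⊕1⊕0⊕1 = 1
p2 = XOR of data positions {3,6,7,10,11,14,15,18,19,22,23,26,27,30,31} = 1⊕1⊕0⊕0⊕1⊕1⊕1⊕1⊕0⊕1⊕1⊕1⊕1⊕0⊕1 = 1
p4 = XOR of data positions {5,6,7,12,13,14,15,20,21,22,23,28,29,30,31} = 0⊕1⊕0⊕1⊕0⊕1⊕1⊕1⊕1⊕1⊕1⊕0⊕0⊕0⊕1 = 1
p8 = XOR of data positions {9,10,11,12,13,14,15,24,25,26,27,28,29,30,31} = 1⊕0⊕1⊕1⊕0⊕1⊕1⊕0⊕0⊕1⊕1⊕0⊕0⊕0⊕1 = 0
p16 = XOR of data positions {17,18,19,20,21,22,23,24,25,26,27,28,29,30,31} = 1⊕1⊕0⊕1⊕1⊕1⊕1⊕0⊕0⊕1⊕1⊕0⊕0⊕0⊕1 = 1
Parity bits p1,p2,p4,p8,p16 = 11101

11101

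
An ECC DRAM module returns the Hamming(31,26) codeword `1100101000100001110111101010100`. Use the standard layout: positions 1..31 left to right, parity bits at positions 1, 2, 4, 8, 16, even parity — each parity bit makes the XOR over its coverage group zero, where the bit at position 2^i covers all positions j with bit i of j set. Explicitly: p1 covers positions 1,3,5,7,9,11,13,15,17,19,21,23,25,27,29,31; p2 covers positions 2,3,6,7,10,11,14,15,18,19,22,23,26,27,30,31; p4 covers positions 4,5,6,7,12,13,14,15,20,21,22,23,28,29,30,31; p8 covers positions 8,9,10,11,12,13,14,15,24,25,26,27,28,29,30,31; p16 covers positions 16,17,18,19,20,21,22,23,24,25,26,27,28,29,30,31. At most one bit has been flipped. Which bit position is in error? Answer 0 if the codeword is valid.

s1: b1⊕b3⊕b5⊕b7⊕b9⊕b11⊕b13⊕b15⊕b17⊕b19⊕b21⊕b23⊕b25⊕b27⊕b29⊕b31 = 1⊕0⊕1⊕1⊕0⊕1⊕0⊕0⊕1⊕0⊕1⊕1⊕1⊕1⊕1⊕0 = 0
s2: b2⊕b3⊕b6⊕b7⊕b10⊕b11⊕b14⊕b15⊕b18⊕b19⊕b22⊕b23⊕b26⊕b27⊕b30⊕b31 = 1⊕0⊕0⊕1⊕0⊕1⊕0⊕0⊕1⊕0⊕1⊕1⊕0⊕1⊕0⊕0 = 1
s4: b4⊕b5⊕b6⊕b7⊕b12⊕b13⊕b14⊕b15⊕b20⊕b21⊕b22⊕b23⊕b28⊕b29⊕b30⊕b31 = 0⊕1⊕0⊕1⊕0⊕0⊕0⊕0⊕1⊕1⊕1⊕1⊕0⊕1⊕0⊕0 = 1
s8: b8⊕b9⊕b10⊕b11⊕b12⊕b13⊕b14⊕b15⊕b24⊕b25⊕b26⊕b27⊕b28⊕b29⊕b30⊕b31 = 0⊕0⊕0⊕1⊕0⊕0⊕0⊕0⊕0⊕1⊕0⊕1⊕0⊕1⊕0⊕0 = 0
s16: b16⊕b17⊕b18⊕b19⊕b20⊕b21⊕b22⊕b23⊕b24⊕b25⊕b26⊕b27⊕b28⊕b29⊕b30⊕b31 = 1⊕1⊕1⊕0⊕1⊕1⊕1⊕1⊕0⊕1⊕0⊕1⊕0⊕1⊕0⊕0 = 0
Syndrome (s16...s1) = 00110 → position 6.

6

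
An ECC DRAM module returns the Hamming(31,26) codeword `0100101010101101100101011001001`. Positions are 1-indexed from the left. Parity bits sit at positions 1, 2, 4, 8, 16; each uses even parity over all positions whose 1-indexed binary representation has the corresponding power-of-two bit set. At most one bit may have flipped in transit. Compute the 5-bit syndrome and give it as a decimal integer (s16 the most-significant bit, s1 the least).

s1: b1⊕b3⊕b5⊕b7⊕b9⊕b11⊕b13⊕b15⊕b17⊕b19⊕b21⊕b23⊕b25⊕b27⊕b29⊕b31 = 0⊕0⊕1⊕1⊕1⊕1⊕1⊕0⊕1⊕0⊕0⊕0⊕1⊕0⊕0⊕1 = 0
s2: b2⊕b3⊕b6⊕b7⊕b10⊕b11⊕b14⊕b15⊕b18⊕b19⊕b22⊕b23⊕b26⊕b27⊕b30⊕b31 = 1⊕0⊕0⊕1⊕0⊕1⊕1⊕0⊕0⊕0⊕1⊕0⊕0⊕0⊕0⊕1 = 0
s4: b4⊕b5⊕b6⊕b7⊕b12⊕b13⊕b14⊕b15⊕b20⊕b21⊕b22⊕b23⊕b28⊕b29⊕b30⊕b31 = 0⊕1⊕0⊕1⊕0⊕1⊕1⊕0⊕1⊕0⊕1⊕0⊕1⊕0⊕0⊕1 = 0
s8: b8⊕b9⊕b10⊕b11⊕b12⊕b13⊕b14⊕b15⊕b24⊕b25⊕b26⊕b27⊕b28⊕b29⊕b30⊕b31 = 0⊕1⊕0⊕1⊕0⊕1⊕1⊕0⊕1⊕1⊕0⊕0⊕1⊕0⊕0⊕1 = 0
s16: b16⊕b17⊕b18⊕b19⊕b20⊕b21⊕b22⊕b23⊕b24⊕b25⊕b26⊕b27⊕b28⊕b29⊕b30⊕b31 = 1⊕1⊕0⊕0⊕1⊕0⊕1⊕0⊕1⊕1⊕0⊕0⊕1⊕0⊕0⊕1 = 0
Syndrome (s16...s1) = 00000 → position 0 (no error).

0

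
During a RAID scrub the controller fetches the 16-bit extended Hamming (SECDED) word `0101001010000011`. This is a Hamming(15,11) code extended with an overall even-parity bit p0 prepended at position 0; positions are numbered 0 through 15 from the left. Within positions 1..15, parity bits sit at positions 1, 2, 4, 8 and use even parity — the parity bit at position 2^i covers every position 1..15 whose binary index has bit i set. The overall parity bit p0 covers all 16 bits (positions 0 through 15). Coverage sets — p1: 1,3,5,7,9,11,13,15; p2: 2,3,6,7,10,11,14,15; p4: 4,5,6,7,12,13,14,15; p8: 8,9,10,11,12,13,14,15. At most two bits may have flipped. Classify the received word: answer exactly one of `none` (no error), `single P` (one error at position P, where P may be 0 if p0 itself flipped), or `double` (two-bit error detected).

double

s1: b1⊕b3⊕b5⊕b7⊕b9⊕b11⊕b13⊕b15 = 1⊕1⊕0⊕0⊕0⊕0⊕0⊕1 = 1
s2: b2⊕b3⊕b6⊕b7⊕b10⊕b11⊕b14⊕b15 = 0⊕1⊕1⊕0⊕0⊕0⊕1⊕1 = 0
s4: b4⊕b5⊕b6⊕b7⊕b12⊕b13⊕b14⊕b15 = 0⊕0⊕1⊕0⊕0⊕0⊕1⊕1 = 1
s8: b8⊕b9⊕b10⊕b11⊕b12⊕b13⊕b14⊕b15 = 1⊕0⊕0⊕0⊕0⊕0⊕1⊕1 = 1
Syndrome (s8...s1) = 1101 → position 13.
Overall parity (XOR of all 16 bits, including p0): 0⊕1⊕0⊕1⊕0⊕0⊕1⊕0⊕1⊕0⊕0⊕0⊕0⊕0⊕1⊕1 = 0
Overall=0, syndrome position=13 → double-bit error detected (uncorrectable).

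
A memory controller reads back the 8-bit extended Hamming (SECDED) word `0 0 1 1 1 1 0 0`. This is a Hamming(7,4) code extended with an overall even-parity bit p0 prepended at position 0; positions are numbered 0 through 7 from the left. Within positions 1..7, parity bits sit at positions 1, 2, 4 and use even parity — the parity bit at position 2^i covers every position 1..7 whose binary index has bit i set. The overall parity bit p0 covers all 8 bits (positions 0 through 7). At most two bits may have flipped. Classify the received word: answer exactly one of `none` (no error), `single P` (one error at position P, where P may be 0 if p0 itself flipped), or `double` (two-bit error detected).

s1: b1⊕b3⊕b5⊕b7 = 0⊕1⊕1⊕0 = 0
s2: b2⊕b3⊕b6⊕b7 = 1⊕1⊕0⊕0 = 0
s4: b4⊕b5⊕b6⊕b7 = 1⊕1⊕0⊕0 = 0
Syndrome (s4...s1) = 000 → position 0 (no error).
Overall parity (XOR of all 8 bits, including p0): 0⊕0⊕1⊕1⊕1⊕1⊕0⊕0 = 0
Overall=0, syndrome position=0 → no error.

none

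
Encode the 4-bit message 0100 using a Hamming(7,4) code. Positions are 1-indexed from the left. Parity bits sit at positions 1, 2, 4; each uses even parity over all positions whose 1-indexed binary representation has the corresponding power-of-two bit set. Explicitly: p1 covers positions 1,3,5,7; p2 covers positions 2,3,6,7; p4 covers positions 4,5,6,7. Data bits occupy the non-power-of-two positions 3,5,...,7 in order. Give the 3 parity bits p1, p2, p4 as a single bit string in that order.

101

Place data bits at non-power-of-two positions: b3=0, b5=1, b6=0, b7=0.
p1 = XOR of data positions {3,5,7} = 0⊕1⊕0 = 1
p2 = XOR of data positions {3,6,7} = 0⊕0⊕0 = 0
p4 = XOR of data positions {5,6,7} = 1⊕0⊕0 = 1
Parity bits p1,p2,p4 = 101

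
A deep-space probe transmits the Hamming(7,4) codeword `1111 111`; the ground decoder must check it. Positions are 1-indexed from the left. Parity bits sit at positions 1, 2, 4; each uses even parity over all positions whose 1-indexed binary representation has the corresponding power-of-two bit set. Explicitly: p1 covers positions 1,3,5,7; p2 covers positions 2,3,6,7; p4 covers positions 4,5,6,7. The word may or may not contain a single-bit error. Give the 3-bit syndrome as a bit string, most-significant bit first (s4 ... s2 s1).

000

s1: b1⊕b3⊕b5⊕b7 = 1⊕1⊕1⊕1 = 0
s2: b2⊕b3⊕b6⊕b7 = 1⊕1⊕1⊕1 = 0
s4: b4⊕b5⊕b6⊕b7 = 1⊕1⊕1⊕1 = 0
Syndrome (s4...s1) = 000 → position 0 (no error).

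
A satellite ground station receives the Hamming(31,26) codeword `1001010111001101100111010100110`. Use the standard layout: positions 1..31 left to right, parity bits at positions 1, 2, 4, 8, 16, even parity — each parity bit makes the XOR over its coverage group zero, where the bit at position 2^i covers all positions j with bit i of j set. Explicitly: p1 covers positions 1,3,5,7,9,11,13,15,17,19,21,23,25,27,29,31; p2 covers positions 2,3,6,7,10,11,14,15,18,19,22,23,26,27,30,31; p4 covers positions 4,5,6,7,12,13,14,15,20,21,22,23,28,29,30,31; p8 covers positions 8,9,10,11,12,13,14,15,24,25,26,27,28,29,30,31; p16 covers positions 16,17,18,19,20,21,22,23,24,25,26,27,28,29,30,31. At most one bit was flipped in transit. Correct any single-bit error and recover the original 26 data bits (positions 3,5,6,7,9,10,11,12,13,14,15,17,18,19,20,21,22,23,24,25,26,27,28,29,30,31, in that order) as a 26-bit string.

s1: b1⊕b3⊕b5⊕b7⊕b9⊕b11⊕b13⊕b15⊕b17⊕b19⊕b21⊕b23⊕b25⊕b27⊕b29⊕b31 = 1⊕0⊕0⊕0⊕1⊕0⊕1⊕0⊕1⊕0⊕1⊕0⊕0⊕0⊕1⊕0 = 0
s2: b2⊕b3⊕b6⊕b7⊕b10⊕b11⊕b14⊕b15⊕b18⊕b19⊕b22⊕b23⊕b26⊕b27⊕b30⊕b31 = 0⊕0⊕1⊕0⊕1⊕0⊕1⊕0⊕0⊕0⊕1⊕0⊕1⊕0⊕1⊕0 = 0
s4: b4⊕b5⊕b6⊕b7⊕b12⊕b13⊕b14⊕b15⊕b20⊕b21⊕b22⊕b23⊕b28⊕b29⊕b30⊕b31 = 1⊕0⊕1⊕0⊕0⊕1⊕1⊕0⊕1⊕1⊕1⊕0⊕0⊕1⊕1⊕0 = 1
s8: b8⊕b9⊕b10⊕b11⊕b12⊕b13⊕b14⊕b15⊕b24⊕b25⊕b26⊕b27⊕b28⊕b29⊕b30⊕b31 = 1⊕1⊕1⊕0⊕0⊕1⊕1⊕0⊕1⊕0⊕1⊕0⊕0⊕1⊕1⊕0 = 1
s16: b16⊕b17⊕b18⊕b19⊕b20⊕b21⊕b22⊕b23⊕b24⊕b25⊕b26⊕b27⊕b28⊕b29⊕b30⊕b31 = 1⊕1⊕0⊕0⊕1⊕1⊕1⊕0⊕1⊕0⊕1⊕0⊕0⊕1⊕1⊕0 = 1
Syndrome (s16...s1) = 11100 → position 28.
Flip bit 28: corrected codeword = 1001010111001101100111010101110
Data bits at positions 3,5,6,7,9,10,11,12,13,14,15,17,18,19,20,21,22,23,24,25,26,27,28,29,30,31: 00101100110100111010101110

00101100110100111010101110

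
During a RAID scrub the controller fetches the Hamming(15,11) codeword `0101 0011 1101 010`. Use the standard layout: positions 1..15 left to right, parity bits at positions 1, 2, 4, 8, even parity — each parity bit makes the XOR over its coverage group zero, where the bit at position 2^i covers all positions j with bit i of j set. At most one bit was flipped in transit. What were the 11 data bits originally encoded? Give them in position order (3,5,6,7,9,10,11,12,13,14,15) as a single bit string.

00011101010

s1: b1⊕b3⊕b5⊕b7⊕b9⊕b11⊕b13⊕b15 = 0⊕0⊕0⊕1⊕1⊕0⊕0⊕0 = 0
s2: b2⊕b3⊕b6⊕b7⊕b10⊕b11⊕b14⊕b15 = 1⊕0⊕0⊕1⊕1⊕0⊕1⊕0 = 0
s4: b4⊕b5⊕b6⊕b7⊕b12⊕b13⊕b14⊕b15 = 1⊕0⊕0⊕1⊕1⊕0⊕1⊕0 = 0
s8: b8⊕b9⊕b10⊕b11⊕b12⊕b13⊕b14⊕b15 = 1⊕1⊕1⊕0⊕1⊕0⊕1⊕0 = 1
Syndrome (s8...s1) = 1000 → position 8.
Flip bit 8: corrected codeword = 010100101101010
Data bits at positions 3,5,6,7,9,10,11,12,13,14,15: 00011101010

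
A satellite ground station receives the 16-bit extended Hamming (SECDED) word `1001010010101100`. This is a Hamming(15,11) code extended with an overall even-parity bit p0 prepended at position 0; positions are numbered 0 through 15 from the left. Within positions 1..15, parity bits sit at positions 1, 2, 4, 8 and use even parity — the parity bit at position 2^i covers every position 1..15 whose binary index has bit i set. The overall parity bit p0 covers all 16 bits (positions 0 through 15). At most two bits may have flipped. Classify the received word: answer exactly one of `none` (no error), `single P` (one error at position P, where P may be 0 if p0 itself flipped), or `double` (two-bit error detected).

single 5

s1: b1⊕b3⊕b5⊕b7⊕b9⊕b11⊕b13⊕b15 = 0⊕1⊕1⊕0⊕0⊕0⊕1⊕0 = 1
s2: b2⊕b3⊕b6⊕b7⊕b10⊕b11⊕b14⊕b15 = 0⊕1⊕0⊕0⊕1⊕0⊕0⊕0 = 0
s4: b4⊕b5⊕b6⊕b7⊕b12⊕b13⊕b14⊕b15 = 0⊕1⊕0⊕0⊕1⊕1⊕0⊕0 = 1
s8: b8⊕b9⊕b10⊕b11⊕b12⊕b13⊕b14⊕b15 = 1⊕0⊕1⊕0⊕1⊕1⊕0⊕0 = 0
Syndrome (s8...s1) = 0101 → position 5.
Overall parity (XOR of all 16 bits, including p0): 1⊕0⊕0⊕1⊕0⊕1⊕0⊕0⊕1⊕0⊕1⊕0⊕1⊕1⊕0⊕0 = 1
Overall=1, syndrome position=5 → single-bit error at position 5.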